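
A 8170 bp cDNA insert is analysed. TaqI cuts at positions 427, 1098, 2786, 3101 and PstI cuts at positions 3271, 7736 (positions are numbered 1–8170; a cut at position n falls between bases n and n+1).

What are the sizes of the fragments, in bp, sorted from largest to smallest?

4465, 1688, 671, 434, 427, 315, 170 bp

Combined cut positions (sorted): 427, 1098, 2786, 3101, 3271, 7736.
Linear molecule, 6 cuts → 7 fragments:
  427 − 0 = 427 bp
  1098 − 427 = 671 bp
  2786 − 1098 = 1688 bp
  3101 − 2786 = 315 bp
  3271 − 3101 = 170 bp
  7736 − 3271 = 4465 bp
  8170 − 7736 = 434 bp
Sorted largest to smallest: 4465, 1688, 671, 434, 427, 315, 170 bp.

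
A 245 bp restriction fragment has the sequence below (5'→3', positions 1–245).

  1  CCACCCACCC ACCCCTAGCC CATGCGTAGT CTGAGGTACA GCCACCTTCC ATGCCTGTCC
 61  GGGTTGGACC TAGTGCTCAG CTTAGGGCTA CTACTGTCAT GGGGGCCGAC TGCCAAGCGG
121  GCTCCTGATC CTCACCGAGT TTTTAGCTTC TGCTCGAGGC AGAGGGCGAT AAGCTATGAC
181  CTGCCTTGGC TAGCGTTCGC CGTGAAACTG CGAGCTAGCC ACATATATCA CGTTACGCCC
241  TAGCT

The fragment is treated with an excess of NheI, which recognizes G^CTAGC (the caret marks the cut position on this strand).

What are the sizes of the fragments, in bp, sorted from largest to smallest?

NheI sites (GCTAGC) start at positions 189, 214.
NheI cuts after the first base of each site, so after positions 189, 214.
Linear molecule, 2 cuts → 3 fragments:
  1–189 → 189 bp
  190–214 → 25 bp
  215–245 → 31 bp
Sorted largest to smallest: 189, 31, 25 bp.

189, 31, 25 bp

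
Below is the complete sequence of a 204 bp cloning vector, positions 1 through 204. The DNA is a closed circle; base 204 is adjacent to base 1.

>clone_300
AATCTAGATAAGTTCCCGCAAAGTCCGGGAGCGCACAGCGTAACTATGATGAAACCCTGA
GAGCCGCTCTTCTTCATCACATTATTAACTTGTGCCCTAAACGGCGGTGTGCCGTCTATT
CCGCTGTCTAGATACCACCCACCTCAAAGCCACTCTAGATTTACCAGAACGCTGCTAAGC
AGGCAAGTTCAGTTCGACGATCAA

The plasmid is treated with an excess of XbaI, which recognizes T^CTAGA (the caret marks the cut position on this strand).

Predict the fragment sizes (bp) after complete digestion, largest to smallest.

XbaI sites (TCTAGA) start at positions 3, 127, 154.
XbaI cuts after the first base of each site, so after positions 3, 127, 154.
Circular molecule, 3 cuts → 3 fragments:
  4–127 → 124 bp
  128–154 → 27 bp
  155–204 then 1–3 → 50 + 3 = 53 bp
Sorted largest to smallest: 124, 53, 27 bp.

124, 53, 27 bp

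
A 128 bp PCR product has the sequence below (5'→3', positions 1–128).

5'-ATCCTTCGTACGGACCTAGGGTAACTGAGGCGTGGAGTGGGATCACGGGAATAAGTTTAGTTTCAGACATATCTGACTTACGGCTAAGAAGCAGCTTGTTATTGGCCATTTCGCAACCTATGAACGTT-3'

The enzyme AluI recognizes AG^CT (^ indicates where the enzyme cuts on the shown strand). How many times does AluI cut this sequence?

AGCT occurs starting at position 93.
AluI cuts at 1 site.

1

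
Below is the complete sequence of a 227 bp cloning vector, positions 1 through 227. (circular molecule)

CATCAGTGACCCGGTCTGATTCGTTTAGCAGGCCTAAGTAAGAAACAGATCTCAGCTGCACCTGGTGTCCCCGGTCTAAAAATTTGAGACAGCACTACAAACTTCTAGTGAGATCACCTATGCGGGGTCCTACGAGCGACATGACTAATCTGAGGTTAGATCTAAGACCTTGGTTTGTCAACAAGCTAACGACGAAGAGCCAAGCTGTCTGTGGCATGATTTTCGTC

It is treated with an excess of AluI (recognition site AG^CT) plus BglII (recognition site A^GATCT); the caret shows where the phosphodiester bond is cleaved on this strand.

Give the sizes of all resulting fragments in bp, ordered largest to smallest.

103, 70, 27, 19, 8 bp

AluI sites (AGCT) start at positions 54, 184, 203.
AluI cuts after base 2 of each site, so after positions 55, 185, 204.
BglII sites (AGATCT) start at positions 47, 158.
BglII cuts after the first base of each site, so after positions 47, 158.
Combined cut positions: 47, 55, 158, 185, 204.
Circular molecule, 5 cuts → 5 fragments:
  48–55 → 8 bp
  56–158 → 103 bp
  159–185 → 27 bp
  186–204 → 19 bp
  205–227 then 1–47 → 23 + 47 = 70 bp
Sorted largest to smallest: 103, 70, 27, 19, 8 bp.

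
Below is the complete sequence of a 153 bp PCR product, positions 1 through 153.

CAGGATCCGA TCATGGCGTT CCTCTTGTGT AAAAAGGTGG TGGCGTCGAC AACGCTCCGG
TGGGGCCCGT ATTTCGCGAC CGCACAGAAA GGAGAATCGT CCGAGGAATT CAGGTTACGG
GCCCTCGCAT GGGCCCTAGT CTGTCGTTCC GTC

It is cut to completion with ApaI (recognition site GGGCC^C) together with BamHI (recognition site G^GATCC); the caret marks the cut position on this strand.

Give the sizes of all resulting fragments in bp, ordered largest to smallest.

ApaI sites (GGGCCC) start at positions 63, 119, 131.
ApaI cuts after base 5 of each site (before the last base), so after positions 67, 123, 135.
The BamHI site (GGATCC) starts at position 3.
BamHI cuts after the first base of each site, so after position 3.
Combined cut positions: 3, 67, 123, 135.
Linear molecule, 4 cuts → 5 fragments:
  1–3 → 3 bp
  4–67 → 64 bp
  68–123 → 56 bp
  124–135 → 12 bp
  136–153 → 18 bp
Sorted largest to smallest: 64, 56, 18, 12, 3 bp.

64, 56, 18, 12, 3 bp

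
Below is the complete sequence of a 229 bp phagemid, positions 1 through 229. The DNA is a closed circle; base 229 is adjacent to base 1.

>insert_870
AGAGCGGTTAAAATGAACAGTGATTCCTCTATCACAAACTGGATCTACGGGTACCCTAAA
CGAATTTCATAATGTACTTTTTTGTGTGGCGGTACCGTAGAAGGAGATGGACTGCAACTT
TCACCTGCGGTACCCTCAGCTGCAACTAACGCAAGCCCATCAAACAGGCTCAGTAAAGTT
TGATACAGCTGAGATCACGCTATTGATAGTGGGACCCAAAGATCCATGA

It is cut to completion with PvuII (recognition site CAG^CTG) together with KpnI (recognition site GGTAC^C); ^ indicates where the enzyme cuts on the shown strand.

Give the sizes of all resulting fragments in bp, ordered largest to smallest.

95, 49, 41, 38, 6 bp

PvuII sites (CAGCTG) start at positions 137, 186.
PvuII cuts after base 3 of each site, so after positions 139, 188.
KpnI sites (GGTACC) start at positions 50, 91, 129.
KpnI cuts after base 5 of each site (before the last base), so after positions 54, 95, 133.
Combined cut positions: 54, 95, 133, 139, 188.
Circular molecule, 5 cuts → 5 fragments:
  55–95 → 41 bp
  96–133 → 38 bp
  134–139 → 6 bp
  140–188 → 49 bp
  189–229 then 1–54 → 41 + 54 = 95 bp
Sorted largest to smallest: 95, 49, 41, 38, 6 bp.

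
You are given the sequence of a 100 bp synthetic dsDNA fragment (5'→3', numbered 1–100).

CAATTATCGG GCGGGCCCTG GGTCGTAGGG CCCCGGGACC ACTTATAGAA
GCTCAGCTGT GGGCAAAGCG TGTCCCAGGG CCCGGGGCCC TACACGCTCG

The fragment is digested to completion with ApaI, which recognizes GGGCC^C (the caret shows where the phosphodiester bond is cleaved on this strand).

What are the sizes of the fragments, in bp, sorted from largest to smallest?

50, 17, 15, 11, 7 bp

ApaI sites (GGGCCC) start at positions 13, 28, 78, 85.
ApaI cuts after base 5 of each site (before the last base), so after positions 17, 32, 82, 89.
Linear molecule, 4 cuts → 5 fragments:
  1–17 → 17 bp
  18–32 → 15 bp
  33–82 → 50 bp
  83–89 → 7 bp
  90–100 → 11 bp
Sorted largest to smallest: 50, 17, 15, 11, 7 bp.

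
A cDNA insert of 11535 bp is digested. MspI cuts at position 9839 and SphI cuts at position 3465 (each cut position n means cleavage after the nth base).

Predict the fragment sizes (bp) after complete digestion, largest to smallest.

Combined cut positions (sorted): 3465, 9839.
Linear molecule, 2 cuts → 3 fragments:
  3465 − 0 = 3465 bp
  9839 − 3465 = 6374 bp
  11535 − 9839 = 1696 bp
Sorted largest to smallest: 6374, 3465, 1696 bp.

6374, 3465, 1696 bp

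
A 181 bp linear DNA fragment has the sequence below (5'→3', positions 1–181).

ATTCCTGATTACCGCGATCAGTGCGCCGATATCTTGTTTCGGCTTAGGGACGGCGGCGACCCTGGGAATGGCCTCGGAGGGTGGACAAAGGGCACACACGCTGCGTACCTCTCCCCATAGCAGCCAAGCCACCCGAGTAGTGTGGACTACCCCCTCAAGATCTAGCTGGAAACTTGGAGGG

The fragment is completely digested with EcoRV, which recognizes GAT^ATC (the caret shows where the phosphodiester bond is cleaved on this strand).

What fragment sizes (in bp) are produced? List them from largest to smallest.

The EcoRV site (GATATC) starts at position 28.
EcoRV cuts after base 3 of each site, so after position 30.
Linear molecule, 1 cut → 2 fragments:
  1–30 → 30 bp
  31–181 → 151 bp
Sorted largest to smallest: 151, 30 bp.

151, 30 bp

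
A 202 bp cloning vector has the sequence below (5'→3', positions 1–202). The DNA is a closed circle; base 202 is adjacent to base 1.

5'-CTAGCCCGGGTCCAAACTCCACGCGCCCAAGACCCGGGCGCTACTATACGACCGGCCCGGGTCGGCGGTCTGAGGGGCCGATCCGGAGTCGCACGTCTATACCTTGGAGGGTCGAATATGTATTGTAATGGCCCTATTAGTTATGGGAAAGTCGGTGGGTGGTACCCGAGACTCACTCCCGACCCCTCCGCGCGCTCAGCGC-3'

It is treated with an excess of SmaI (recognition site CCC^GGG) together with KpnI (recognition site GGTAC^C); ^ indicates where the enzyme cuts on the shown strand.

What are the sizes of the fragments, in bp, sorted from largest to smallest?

107, 44, 28, 23 bp

SmaI sites (CCCGGG) start at positions 5, 33, 56.
SmaI cuts after base 3 of each site, so after positions 7, 35, 58.
The KpnI site (GGTACC) starts at position 161.
KpnI cuts after base 5 of each site (before the last base), so after position 165.
Combined cut positions: 7, 35, 58, 165.
Circular molecule, 4 cuts → 4 fragments:
  8–35 → 28 bp
  36–58 → 23 bp
  59–165 → 107 bp
  166–202 then 1–7 → 37 + 7 = 44 bp
Sorted largest to smallest: 107, 44, 28, 23 bp.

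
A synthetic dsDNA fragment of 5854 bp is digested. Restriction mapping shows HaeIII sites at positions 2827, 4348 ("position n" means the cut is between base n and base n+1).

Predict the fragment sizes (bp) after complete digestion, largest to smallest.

Linear molecule, 2 cuts → 3 fragments:
  2827 − 0 = 2827 bp
  4348 − 2827 = 1521 bp
  5854 − 4348 = 1506 bp
Sorted largest to smallest: 2827, 1521, 1506 bp.

2827, 1521, 1506 bp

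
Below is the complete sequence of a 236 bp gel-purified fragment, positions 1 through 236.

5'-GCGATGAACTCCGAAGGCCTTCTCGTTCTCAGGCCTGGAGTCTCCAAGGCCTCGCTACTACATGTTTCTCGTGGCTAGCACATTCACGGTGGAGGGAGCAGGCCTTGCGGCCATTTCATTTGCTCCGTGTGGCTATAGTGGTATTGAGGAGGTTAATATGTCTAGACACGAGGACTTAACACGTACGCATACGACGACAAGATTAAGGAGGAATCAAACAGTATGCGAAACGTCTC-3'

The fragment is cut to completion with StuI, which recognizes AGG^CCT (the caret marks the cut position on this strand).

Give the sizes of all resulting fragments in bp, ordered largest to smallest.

StuI sites (AGGCCT) start at positions 15, 31, 47, 100.
StuI cuts after base 3 of each site, so after positions 17, 33, 49, 102.
Linear molecule, 4 cuts → 5 fragments:
  1–17 → 17 bp
  18–33 → 16 bp
  34–49 → 16 bp
  50–102 → 53 bp
  103–236 → 134 bp
Sorted largest to smallest: 134, 53, 17, 16, 16 bp.

134, 53, 17, 16, 16 bp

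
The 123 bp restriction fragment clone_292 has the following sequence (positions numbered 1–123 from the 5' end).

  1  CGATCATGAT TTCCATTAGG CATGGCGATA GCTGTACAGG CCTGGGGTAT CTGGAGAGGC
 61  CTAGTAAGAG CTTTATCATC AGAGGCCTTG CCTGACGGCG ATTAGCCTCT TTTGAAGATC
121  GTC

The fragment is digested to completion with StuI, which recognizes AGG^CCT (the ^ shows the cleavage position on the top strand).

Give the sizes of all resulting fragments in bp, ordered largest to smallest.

StuI sites (AGGCCT) start at positions 38, 57, 83.
StuI cuts after base 3 of each site, so after positions 40, 59, 85.
Linear molecule, 3 cuts → 4 fragments:
  1–40 → 40 bp
  41–59 → 19 bp
  60–85 → 26 bp
  86–123 → 38 bp
Sorted largest to smallest: 40, 38, 26, 19 bp.

40, 38, 26, 19 bp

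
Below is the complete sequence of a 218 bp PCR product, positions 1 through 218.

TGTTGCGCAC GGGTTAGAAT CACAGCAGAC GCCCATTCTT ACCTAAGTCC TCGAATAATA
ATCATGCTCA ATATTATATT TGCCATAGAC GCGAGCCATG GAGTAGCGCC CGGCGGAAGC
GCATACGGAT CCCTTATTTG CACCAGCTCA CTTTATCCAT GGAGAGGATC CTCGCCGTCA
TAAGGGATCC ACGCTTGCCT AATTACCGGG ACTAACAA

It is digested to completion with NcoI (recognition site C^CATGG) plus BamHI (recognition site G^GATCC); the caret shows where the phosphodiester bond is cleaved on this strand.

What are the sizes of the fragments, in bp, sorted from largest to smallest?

96, 33, 31, 30, 19, 9 bp

NcoI sites (CCATGG) start at positions 96, 157.
NcoI cuts after the first base of each site, so after positions 96, 157.
BamHI sites (GGATCC) start at positions 127, 166, 185.
BamHI cuts after the first base of each site, so after positions 127, 166, 185.
Combined cut positions: 96, 127, 157, 166, 185.
Linear molecule, 5 cuts → 6 fragments:
  1–96 → 96 bp
  97–127 → 31 bp
  128–157 → 30 bp
  158–166 → 9 bp
  167–185 → 19 bp
  186–218 → 33 bp
Sorted largest to smallest: 96, 33, 31, 30, 19, 9 bp.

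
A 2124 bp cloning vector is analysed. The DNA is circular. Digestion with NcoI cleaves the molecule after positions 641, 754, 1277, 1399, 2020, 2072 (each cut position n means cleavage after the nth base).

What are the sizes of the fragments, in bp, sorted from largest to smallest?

693, 621, 523, 122, 113, 52 bp

Circular molecule, 6 cuts → 6 fragments:
  754 − 641 = 113 bp
  1277 − 754 = 523 bp
  1399 − 1277 = 122 bp
  2020 − 1399 = 621 bp
  2072 − 2020 = 52 bp
  wrap: 2124 − 2072 + 641 = 693 bp
Sorted largest to smallest: 693, 621, 523, 122, 113, 52 bp.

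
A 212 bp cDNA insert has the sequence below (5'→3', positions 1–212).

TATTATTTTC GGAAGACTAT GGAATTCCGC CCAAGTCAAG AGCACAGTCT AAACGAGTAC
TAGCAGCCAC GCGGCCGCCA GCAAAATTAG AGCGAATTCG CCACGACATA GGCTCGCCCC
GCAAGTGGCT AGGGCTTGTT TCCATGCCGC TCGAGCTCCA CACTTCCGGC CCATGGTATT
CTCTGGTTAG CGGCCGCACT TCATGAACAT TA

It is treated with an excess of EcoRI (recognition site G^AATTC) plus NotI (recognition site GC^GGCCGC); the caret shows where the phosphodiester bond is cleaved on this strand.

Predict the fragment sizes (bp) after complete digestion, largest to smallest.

97, 50, 22, 22, 21 bp

EcoRI sites (GAATTC) start at positions 22, 94.
EcoRI cuts after the first base of each site, so after positions 22, 94.
NotI sites (GCGGCCGC) start at positions 71, 190.
NotI cuts after base 2 of each site, so after positions 72, 191.
Combined cut positions: 22, 72, 94, 191.
Linear molecule, 4 cuts → 5 fragments:
  1–22 → 22 bp
  23–72 → 50 bp
  73–94 → 22 bp
  95–191 → 97 bp
  192–212 → 21 bp
Sorted largest to smallest: 97, 50, 22, 22, 21 bp.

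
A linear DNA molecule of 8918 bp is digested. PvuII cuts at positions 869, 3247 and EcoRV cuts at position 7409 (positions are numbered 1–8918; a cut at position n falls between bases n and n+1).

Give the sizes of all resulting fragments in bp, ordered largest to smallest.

4162, 2378, 1509, 869 bp

Combined cut positions (sorted): 869, 3247, 7409.
Linear molecule, 3 cuts → 4 fragments:
  869 − 0 = 869 bp
  3247 − 869 = 2378 bp
  7409 − 3247 = 4162 bp
  8918 − 7409 = 1509 bp
Sorted largest to smallest: 4162, 2378, 1509, 869 bp.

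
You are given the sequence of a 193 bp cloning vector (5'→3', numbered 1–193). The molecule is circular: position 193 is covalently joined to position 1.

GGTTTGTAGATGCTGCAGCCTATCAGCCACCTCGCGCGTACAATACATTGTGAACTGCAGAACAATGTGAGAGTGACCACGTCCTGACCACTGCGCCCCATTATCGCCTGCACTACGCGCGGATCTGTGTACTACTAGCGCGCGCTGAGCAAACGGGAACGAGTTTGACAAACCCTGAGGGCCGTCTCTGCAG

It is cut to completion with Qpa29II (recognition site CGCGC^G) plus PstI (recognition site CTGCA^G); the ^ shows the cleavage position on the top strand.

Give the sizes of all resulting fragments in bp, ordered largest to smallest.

Qpa29II sites (CGCGCG) start at positions 33, 116, 139.
Qpa29II cuts after base 5 of each site (before the last base), so after positions 37, 120, 143.
PstI sites (CTGCAG) start at positions 13, 55, 188.
PstI cuts after base 5 of each site (before the last base), so after positions 17, 59, 192.
Combined cut positions: 17, 37, 59, 120, 143, 192.
Circular molecule, 6 cuts → 6 fragments:
  18–37 → 20 bp
  38–59 → 22 bp
  60–120 → 61 bp
  121–143 → 23 bp
  144–192 → 49 bp
  193–193 then 1–17 → 1 + 17 = 18 bp
Sorted largest to smallest: 61, 49, 23, 22, 20, 18 bp.

61, 49, 23, 22, 20, 18 bp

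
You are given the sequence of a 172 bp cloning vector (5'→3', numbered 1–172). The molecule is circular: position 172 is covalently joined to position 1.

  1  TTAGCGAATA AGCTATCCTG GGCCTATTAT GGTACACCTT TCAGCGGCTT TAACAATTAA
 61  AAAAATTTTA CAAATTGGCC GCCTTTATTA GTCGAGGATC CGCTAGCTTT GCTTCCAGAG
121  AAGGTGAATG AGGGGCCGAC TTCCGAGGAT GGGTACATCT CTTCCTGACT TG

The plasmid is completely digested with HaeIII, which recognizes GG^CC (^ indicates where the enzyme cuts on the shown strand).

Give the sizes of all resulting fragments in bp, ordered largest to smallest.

HaeIII sites (GGCC) start at positions 21, 77, 134.
HaeIII cuts after base 2 of each site, so after positions 22, 78, 135.
Circular molecule, 3 cuts → 3 fragments:
  23–78 → 56 bp
  79–135 → 57 bp
  136–172 then 1–22 → 37 + 22 = 59 bp
Sorted largest to smallest: 59, 57, 56 bp.

59, 57, 56 bp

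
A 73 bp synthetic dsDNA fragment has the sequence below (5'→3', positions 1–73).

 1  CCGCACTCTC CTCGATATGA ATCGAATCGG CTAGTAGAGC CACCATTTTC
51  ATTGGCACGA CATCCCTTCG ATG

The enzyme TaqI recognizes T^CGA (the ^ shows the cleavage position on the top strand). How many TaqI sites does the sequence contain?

TCGA occurs starting at positions 12, 22, 68.
TaqI cuts at 3 sites.

3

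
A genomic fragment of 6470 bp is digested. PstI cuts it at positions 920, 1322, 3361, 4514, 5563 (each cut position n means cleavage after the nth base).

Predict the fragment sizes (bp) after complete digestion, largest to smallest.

2039, 1153, 1049, 920, 907, 402 bp

Linear molecule, 5 cuts → 6 fragments:
  920 − 0 = 920 bp
  1322 − 920 = 402 bp
  3361 − 1322 = 2039 bp
  4514 − 3361 = 1153 bp
  5563 − 4514 = 1049 bp
  6470 − 5563 = 907 bp
Sorted largest to smallest: 2039, 1153, 1049, 920, 907, 402 bp.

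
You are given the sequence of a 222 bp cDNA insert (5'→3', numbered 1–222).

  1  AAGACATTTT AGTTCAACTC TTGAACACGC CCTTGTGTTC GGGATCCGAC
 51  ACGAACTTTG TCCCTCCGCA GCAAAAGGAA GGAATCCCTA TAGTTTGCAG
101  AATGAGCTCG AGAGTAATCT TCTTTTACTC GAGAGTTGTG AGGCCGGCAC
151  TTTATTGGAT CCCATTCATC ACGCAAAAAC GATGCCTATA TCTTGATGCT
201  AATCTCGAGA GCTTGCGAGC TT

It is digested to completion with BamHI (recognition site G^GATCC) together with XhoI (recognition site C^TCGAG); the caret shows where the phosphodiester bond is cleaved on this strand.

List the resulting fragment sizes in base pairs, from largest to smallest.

65, 47, 42, 29, 21, 18 bp

BamHI sites (GGATCC) start at positions 42, 157.
BamHI cuts after the first base of each site, so after positions 42, 157.
XhoI sites (CTCGAG) start at positions 107, 128, 204.
XhoI cuts after the first base of each site, so after positions 107, 128, 204.
Combined cut positions: 42, 107, 128, 157, 204.
Linear molecule, 5 cuts → 6 fragments:
  1–42 → 42 bp
  43–107 → 65 bp
  108–128 → 21 bp
  129–157 → 29 bp
  158–204 → 47 bp
  205–222 → 18 bp
Sorted largest to smallest: 65, 47, 42, 29, 21, 18 bp.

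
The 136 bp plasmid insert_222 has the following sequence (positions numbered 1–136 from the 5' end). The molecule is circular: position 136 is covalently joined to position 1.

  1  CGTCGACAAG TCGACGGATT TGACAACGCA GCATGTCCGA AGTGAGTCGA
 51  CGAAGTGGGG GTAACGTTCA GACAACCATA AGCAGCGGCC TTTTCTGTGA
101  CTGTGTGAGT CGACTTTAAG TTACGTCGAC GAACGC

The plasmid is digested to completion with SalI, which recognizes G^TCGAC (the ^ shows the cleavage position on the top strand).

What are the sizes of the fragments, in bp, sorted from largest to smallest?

63, 36, 16, 13, 8 bp

SalI sites (GTCGAC) start at positions 2, 10, 46, 109, 125.
SalI cuts after the first base of each site, so after positions 2, 10, 46, 109, 125.
Circular molecule, 5 cuts → 5 fragments:
  3–10 → 8 bp
  11–46 → 36 bp
  47–109 → 63 bp
  110–125 → 16 bp
  126–136 then 1–2 → 11 + 2 = 13 bp
Sorted largest to smallest: 63, 36, 16, 13, 8 bp.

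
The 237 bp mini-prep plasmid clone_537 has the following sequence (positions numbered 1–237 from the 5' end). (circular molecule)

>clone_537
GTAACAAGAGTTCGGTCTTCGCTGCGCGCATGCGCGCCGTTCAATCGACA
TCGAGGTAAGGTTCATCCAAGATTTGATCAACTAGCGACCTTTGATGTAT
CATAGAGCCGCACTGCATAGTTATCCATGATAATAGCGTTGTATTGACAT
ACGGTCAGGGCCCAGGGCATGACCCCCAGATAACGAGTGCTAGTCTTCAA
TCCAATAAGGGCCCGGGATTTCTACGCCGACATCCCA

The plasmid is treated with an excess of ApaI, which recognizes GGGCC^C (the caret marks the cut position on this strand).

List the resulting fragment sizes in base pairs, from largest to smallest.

ApaI sites (GGGCCC) start at positions 158, 209.
ApaI cuts after base 5 of each site (before the last base), so after positions 162, 213.
Circular molecule, 2 cuts → 2 fragments:
  163–213 → 51 bp
  214–237 then 1–162 → 24 + 162 = 186 bp
Sorted largest to smallest: 186, 51 bp.

186, 51 bp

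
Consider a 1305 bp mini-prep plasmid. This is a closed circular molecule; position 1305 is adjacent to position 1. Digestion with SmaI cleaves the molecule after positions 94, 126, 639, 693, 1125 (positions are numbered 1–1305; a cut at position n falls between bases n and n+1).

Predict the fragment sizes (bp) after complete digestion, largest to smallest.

513, 432, 274, 54, 32 bp

Circular molecule, 5 cuts → 5 fragments:
  126 − 94 = 32 bp
  639 − 126 = 513 bp
  693 − 639 = 54 bp
  1125 − 693 = 432 bp
  wrap: 1305 − 1125 + 94 = 274 bp
Sorted largest to smallest: 513, 432, 274, 54, 32 bp.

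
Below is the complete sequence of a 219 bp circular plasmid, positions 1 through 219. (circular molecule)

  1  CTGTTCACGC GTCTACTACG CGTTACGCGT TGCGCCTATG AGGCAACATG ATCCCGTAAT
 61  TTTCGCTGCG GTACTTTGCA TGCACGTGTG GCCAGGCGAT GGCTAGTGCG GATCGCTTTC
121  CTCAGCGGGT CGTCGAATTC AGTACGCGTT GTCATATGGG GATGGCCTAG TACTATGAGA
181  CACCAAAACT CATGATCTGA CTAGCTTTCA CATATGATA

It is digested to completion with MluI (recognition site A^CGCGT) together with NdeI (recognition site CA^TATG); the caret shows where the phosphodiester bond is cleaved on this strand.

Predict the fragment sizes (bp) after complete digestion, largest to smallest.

MluI sites (ACGCGT) start at positions 7, 18, 25, 144.
MluI cuts after the first base of each site, so after positions 7, 18, 25, 144.
NdeI sites (CATATG) start at positions 153, 211.
NdeI cuts after base 2 of each site, so after positions 154, 212.
Combined cut positions: 7, 18, 25, 144, 154, 212.
Circular molecule, 6 cuts → 6 fragments:
  8–18 → 11 bp
  19–25 → 7 bp
  26–144 → 119 bp
  145–154 → 10 bp
  155–212 → 58 bp
  213–219 then 1–7 → 7 + 7 = 14 bp
Sorted largest to smallest: 119, 58, 14, 11, 10, 7 bp.

119, 58, 14, 11, 10, 7 bp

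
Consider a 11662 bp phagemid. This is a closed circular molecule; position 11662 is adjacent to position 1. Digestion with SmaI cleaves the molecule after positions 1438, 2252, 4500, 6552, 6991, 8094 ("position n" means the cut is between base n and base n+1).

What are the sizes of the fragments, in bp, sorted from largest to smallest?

5006, 2248, 2052, 1103, 814, 439 bp

Circular molecule, 6 cuts → 6 fragments:
  2252 − 1438 = 814 bp
  4500 − 2252 = 2248 bp
  6552 − 4500 = 2052 bp
  6991 − 6552 = 439 bp
  8094 − 6991 = 1103 bp
  wrap: 11662 − 8094 + 1438 = 5006 bp
Sorted largest to smallest: 5006, 2248, 2052, 1103, 814, 439 bp.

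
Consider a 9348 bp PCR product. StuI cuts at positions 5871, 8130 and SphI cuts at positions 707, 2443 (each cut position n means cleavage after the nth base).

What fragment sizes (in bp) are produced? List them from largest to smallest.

Combined cut positions (sorted): 707, 2443, 5871, 8130.
Linear molecule, 4 cuts → 5 fragments:
  707 − 0 = 707 bp
  2443 − 707 = 1736 bp
  5871 − 2443 = 3428 bp
  8130 − 5871 = 2259 bp
  9348 − 8130 = 1218 bp
Sorted largest to smallest: 3428, 2259, 1736, 1218, 707 bp.

3428, 2259, 1736, 1218, 707 bp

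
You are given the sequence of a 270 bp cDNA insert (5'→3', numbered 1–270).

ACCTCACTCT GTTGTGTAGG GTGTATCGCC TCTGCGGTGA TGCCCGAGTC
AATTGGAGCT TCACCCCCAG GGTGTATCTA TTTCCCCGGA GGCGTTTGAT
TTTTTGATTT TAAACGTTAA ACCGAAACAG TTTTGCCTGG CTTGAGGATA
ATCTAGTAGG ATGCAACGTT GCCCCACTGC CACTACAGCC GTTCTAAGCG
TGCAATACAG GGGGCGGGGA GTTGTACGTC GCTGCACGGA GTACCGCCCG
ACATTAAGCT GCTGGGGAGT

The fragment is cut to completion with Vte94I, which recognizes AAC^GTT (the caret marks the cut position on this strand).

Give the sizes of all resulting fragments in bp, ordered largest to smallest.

115, 103, 52 bp

Vte94I sites (AACGTT) start at positions 113, 165.
Vte94I cuts after base 3 of each site, so after positions 115, 167.
Linear molecule, 2 cuts → 3 fragments:
  1–115 → 115 bp
  116–167 → 52 bp
  168–270 → 103 bp
Sorted largest to smallest: 115, 103, 52 bp.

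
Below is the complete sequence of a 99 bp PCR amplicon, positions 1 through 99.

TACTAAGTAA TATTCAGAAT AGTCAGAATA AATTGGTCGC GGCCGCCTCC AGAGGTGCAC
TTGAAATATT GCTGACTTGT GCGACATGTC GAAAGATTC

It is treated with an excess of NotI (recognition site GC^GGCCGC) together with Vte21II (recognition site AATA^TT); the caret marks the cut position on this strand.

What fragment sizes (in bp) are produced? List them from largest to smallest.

31, 28, 28, 12 bp

The NotI site (GCGGCCGC) starts at position 39.
NotI cuts after base 2 of each site, so after position 40.
Vte21II sites (AATATT) start at positions 9, 65.
Vte21II cuts after base 4 of each site, so after positions 12, 68.
Combined cut positions: 12, 40, 68.
Linear molecule, 3 cuts → 4 fragments:
  1–12 → 12 bp
  13–40 → 28 bp
  41–68 → 28 bp
  69–99 → 31 bp
Sorted largest to smallest: 31, 28, 28, 12 bp.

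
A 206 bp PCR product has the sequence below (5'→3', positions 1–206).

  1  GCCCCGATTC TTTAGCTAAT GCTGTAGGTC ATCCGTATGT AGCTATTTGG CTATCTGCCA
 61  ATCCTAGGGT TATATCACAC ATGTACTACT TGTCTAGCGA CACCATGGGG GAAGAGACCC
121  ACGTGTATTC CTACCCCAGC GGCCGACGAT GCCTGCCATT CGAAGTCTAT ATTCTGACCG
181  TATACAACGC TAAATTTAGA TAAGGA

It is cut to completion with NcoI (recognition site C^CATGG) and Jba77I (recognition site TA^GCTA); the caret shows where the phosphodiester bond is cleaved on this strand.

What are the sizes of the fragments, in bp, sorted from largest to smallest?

The NcoI site (CCATGG) starts at position 103.
NcoI cuts after the first base of each site, so after position 103.
Jba77I sites (TAGCTA) start at positions 13, 40.
Jba77I cuts after base 2 of each site, so after positions 14, 41.
Combined cut positions: 14, 41, 103.
Linear molecule, 3 cuts → 4 fragments:
  1–14 → 14 bp
  15–41 → 27 bp
  42–103 → 62 bp
  104–206 → 103 bp
Sorted largest to smallest: 103, 62, 27, 14 bp.

103, 62, 27, 14 bp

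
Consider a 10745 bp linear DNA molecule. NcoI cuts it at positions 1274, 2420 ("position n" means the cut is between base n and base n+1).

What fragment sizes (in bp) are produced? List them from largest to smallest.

8325, 1274, 1146 bp

Linear molecule, 2 cuts → 3 fragments:
  1274 − 0 = 1274 bp
  2420 − 1274 = 1146 bp
  10745 − 2420 = 8325 bp
Sorted largest to smallest: 8325, 1274, 1146 bp.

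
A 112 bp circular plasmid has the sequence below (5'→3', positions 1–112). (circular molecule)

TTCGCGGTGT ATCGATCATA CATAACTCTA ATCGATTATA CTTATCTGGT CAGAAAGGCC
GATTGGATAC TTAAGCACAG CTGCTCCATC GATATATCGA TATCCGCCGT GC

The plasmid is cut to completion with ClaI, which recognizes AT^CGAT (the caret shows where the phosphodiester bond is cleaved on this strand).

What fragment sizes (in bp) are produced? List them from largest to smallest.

57, 27, 20, 8 bp

ClaI sites (ATCGAT) start at positions 11, 31, 88, 96.
ClaI cuts after base 2 of each site, so after positions 12, 32, 89, 97.
Circular molecule, 4 cuts → 4 fragments:
  13–32 → 20 bp
  33–89 → 57 bp
  90–97 → 8 bp
  98–112 then 1–12 → 15 + 12 = 27 bp
Sorted largest to smallest: 57, 27, 20, 8 bp.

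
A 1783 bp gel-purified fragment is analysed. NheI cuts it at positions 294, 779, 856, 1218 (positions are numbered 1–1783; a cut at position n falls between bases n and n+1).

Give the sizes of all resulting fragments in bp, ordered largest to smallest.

565, 485, 362, 294, 77 bp

Linear molecule, 4 cuts → 5 fragments:
  294 − 0 = 294 bp
  779 − 294 = 485 bp
  856 − 779 = 77 bp
  1218 − 856 = 362 bp
  1783 − 1218 = 565 bp
Sorted largest to smallest: 565, 485, 362, 294, 77 bp.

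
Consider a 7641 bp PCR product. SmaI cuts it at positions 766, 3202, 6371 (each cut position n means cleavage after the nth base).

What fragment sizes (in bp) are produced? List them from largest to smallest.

3169, 2436, 1270, 766 bp

Linear molecule, 3 cuts → 4 fragments:
  766 − 0 = 766 bp
  3202 − 766 = 2436 bp
  6371 − 3202 = 3169 bp
  7641 − 6371 = 1270 bp
Sorted largest to smallest: 3169, 2436, 1270, 766 bp.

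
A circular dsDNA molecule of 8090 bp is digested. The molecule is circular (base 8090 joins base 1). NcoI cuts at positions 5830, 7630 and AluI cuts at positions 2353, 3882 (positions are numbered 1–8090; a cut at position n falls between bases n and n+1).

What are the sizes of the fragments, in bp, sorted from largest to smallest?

Combined cut positions (sorted): 2353, 3882, 5830, 7630.
Circular molecule, 4 cuts → 4 fragments:
  3882 − 2353 = 1529 bp
  5830 − 3882 = 1948 bp
  7630 − 5830 = 1800 bp
  wrap: 8090 − 7630 + 2353 = 2813 bp
Sorted largest to smallest: 2813, 1948, 1800, 1529 bp.

2813, 1948, 1800, 1529 bp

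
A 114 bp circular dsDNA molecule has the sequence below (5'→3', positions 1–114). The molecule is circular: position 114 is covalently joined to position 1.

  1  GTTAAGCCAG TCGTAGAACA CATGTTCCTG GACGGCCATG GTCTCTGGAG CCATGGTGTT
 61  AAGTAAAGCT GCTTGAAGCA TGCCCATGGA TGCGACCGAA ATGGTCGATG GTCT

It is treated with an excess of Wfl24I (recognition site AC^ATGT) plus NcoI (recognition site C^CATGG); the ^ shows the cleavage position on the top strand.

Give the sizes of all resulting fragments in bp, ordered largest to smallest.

The Wfl24I site (ACATGT) starts at position 20.
Wfl24I cuts after base 2 of each site, so after position 21.
NcoI sites (CCATGG) start at positions 36, 51, 84.
NcoI cuts after the first base of each site, so after positions 36, 51, 84.
Combined cut positions: 21, 36, 51, 84.
Circular molecule, 4 cuts → 4 fragments:
  22–36 → 15 bp
  37–51 → 15 bp
  52–84 → 33 bp
  85–114 then 1–21 → 30 + 21 = 51 bp
Sorted largest to smallest: 51, 33, 15, 15 bp.

51, 33, 15, 15 bp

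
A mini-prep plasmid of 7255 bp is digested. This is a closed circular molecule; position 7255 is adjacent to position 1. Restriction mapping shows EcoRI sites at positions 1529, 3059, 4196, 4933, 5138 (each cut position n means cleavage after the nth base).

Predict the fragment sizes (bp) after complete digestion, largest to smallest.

3646, 1530, 1137, 737, 205 bp

Circular molecule, 5 cuts → 5 fragments:
  3059 − 1529 = 1530 bp
  4196 − 3059 = 1137 bp
  4933 − 4196 = 737 bp
  5138 − 4933 = 205 bp
  wrap: 7255 − 5138 + 1529 = 3646 bp
Sorted largest to smallest: 3646, 1530, 1137, 737, 205 bp.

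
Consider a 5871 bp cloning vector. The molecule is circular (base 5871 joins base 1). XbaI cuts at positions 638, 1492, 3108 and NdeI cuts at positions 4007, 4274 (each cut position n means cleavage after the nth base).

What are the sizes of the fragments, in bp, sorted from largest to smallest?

2235, 1616, 899, 854, 267 bp

Combined cut positions (sorted): 638, 1492, 3108, 4007, 4274.
Circular molecule, 5 cuts → 5 fragments:
  1492 − 638 = 854 bp
  3108 − 1492 = 1616 bp
  4007 − 3108 = 899 bp
  4274 − 4007 = 267 bp
  wrap: 5871 − 4274 + 638 = 2235 bp
Sorted largest to smallest: 2235, 1616, 899, 854, 267 bp.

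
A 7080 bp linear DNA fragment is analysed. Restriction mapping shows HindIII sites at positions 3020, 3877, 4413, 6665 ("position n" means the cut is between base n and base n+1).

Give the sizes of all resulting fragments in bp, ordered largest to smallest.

Linear molecule, 4 cuts → 5 fragments:
  3020 − 0 = 3020 bp
  3877 − 3020 = 857 bp
  4413 − 3877 = 536 bp
  6665 − 4413 = 2252 bp
  7080 − 6665 = 415 bp
Sorted largest to smallest: 3020, 2252, 857, 536, 415 bp.

3020, 2252, 857, 536, 415 bp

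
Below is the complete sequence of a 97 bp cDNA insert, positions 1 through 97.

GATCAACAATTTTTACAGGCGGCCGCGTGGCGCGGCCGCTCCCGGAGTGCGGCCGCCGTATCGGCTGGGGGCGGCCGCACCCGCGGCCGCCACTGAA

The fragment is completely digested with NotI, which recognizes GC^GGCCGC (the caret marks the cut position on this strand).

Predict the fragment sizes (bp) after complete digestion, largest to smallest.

NotI sites (GCGGCCGC) start at positions 19, 32, 49, 71, 83.
NotI cuts after base 2 of each site, so after positions 20, 33, 50, 72, 84.
Linear molecule, 5 cuts → 6 fragments:
  1–20 → 20 bp
  21–33 → 13 bp
  34–50 → 17 bp
  51–72 → 22 bp
  73–84 → 12 bp
  85–97 → 13 bp
Sorted largest to smallest: 22, 20, 17, 13, 13, 12 bp.

22, 20, 17, 13, 13, 12 bp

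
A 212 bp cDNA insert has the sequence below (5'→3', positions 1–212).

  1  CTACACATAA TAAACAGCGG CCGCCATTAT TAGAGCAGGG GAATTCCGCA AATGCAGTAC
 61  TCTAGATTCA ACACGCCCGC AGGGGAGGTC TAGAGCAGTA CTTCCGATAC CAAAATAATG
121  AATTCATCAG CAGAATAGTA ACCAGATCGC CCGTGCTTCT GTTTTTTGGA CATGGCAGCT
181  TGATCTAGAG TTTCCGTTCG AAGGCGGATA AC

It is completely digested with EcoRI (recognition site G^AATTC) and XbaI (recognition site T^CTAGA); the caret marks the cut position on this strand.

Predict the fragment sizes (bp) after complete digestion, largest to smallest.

EcoRI sites (GAATTC) start at positions 41, 120.
EcoRI cuts after the first base of each site, so after positions 41, 120.
XbaI sites (TCTAGA) start at positions 61, 89, 184.
XbaI cuts after the first base of each site, so after positions 61, 89, 184.
Combined cut positions: 41, 61, 89, 120, 184.
Linear molecule, 5 cuts → 6 fragments:
  1–41 → 41 bp
  42–61 → 20 bp
  62–89 → 28 bp
  90–120 → 31 bp
  121–184 → 64 bp
  185–212 → 28 bp
Sorted largest to smallest: 64, 41, 31, 28, 28, 20 bp.

64, 41, 31, 28, 28, 20 bp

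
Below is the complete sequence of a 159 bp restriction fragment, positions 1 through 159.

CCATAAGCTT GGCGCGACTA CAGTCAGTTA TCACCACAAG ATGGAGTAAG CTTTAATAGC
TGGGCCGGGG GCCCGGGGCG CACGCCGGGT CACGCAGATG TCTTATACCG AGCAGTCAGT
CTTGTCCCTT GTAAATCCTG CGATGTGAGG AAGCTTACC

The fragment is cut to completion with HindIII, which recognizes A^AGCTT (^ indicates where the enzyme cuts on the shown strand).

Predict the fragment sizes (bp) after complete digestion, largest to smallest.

HindIII sites (AAGCTT) start at positions 5, 48, 151.
HindIII cuts after the first base of each site, so after positions 5, 48, 151.
Linear molecule, 3 cuts → 4 fragments:
  1–5 → 5 bp
  6–48 → 43 bp
  49–151 → 103 bp
  152–159 → 8 bp
Sorted largest to smallest: 103, 43, 8, 5 bp.

103, 43, 8, 5 bp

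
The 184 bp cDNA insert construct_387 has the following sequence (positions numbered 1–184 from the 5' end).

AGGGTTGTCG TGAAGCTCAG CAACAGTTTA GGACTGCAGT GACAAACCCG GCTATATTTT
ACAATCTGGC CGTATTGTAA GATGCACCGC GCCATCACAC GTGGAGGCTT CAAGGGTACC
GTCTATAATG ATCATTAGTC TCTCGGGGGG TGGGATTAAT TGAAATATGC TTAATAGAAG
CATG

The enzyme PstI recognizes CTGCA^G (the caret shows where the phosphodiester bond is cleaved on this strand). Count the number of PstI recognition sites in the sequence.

CTGCAG occurs starting at position 34.
PstI cuts at 1 site.

1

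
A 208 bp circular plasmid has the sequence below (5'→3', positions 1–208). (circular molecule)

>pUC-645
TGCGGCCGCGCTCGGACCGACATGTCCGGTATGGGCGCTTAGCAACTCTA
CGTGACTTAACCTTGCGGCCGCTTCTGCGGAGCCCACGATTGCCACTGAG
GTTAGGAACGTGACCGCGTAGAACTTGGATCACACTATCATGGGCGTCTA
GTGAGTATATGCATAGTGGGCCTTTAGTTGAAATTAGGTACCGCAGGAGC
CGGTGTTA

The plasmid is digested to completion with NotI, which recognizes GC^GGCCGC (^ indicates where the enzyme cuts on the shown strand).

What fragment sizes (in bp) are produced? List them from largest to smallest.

NotI sites (GCGGCCGC) start at positions 2, 65.
NotI cuts after base 2 of each site, so after positions 3, 66.
Circular molecule, 2 cuts → 2 fragments:
  4–66 → 63 bp
  67–208 then 1–3 → 142 + 3 = 145 bp
Sorted largest to smallest: 145, 63 bp.

145, 63 bp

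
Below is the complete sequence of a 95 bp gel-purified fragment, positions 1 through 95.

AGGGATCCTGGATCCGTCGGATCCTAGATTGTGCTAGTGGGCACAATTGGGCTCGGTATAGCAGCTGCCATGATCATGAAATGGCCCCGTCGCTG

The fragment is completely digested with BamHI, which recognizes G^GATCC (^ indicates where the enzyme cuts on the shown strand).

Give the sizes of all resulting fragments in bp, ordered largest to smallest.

76, 9, 7, 3 bp

BamHI sites (GGATCC) start at positions 3, 10, 19.
BamHI cuts after the first base of each site, so after positions 3, 10, 19.
Linear molecule, 3 cuts → 4 fragments:
  1–3 → 3 bp
  4–10 → 7 bp
  11–19 → 9 bp
  20–95 → 76 bp
Sorted largest to smallest: 76, 9, 7, 3 bp.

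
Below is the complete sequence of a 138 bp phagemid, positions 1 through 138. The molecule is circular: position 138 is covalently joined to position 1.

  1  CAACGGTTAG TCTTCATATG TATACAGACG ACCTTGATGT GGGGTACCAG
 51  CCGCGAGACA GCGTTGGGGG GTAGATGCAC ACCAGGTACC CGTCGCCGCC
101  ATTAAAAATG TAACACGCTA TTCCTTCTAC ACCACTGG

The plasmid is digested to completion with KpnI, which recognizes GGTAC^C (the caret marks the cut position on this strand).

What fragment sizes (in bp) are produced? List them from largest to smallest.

96, 42 bp

KpnI sites (GGTACC) start at positions 43, 85.
KpnI cuts after base 5 of each site (before the last base), so after positions 47, 89.
Circular molecule, 2 cuts → 2 fragments:
  48–89 → 42 bp
  90–138 then 1–47 → 49 + 47 = 96 bp
Sorted largest to smallest: 96, 42 bp.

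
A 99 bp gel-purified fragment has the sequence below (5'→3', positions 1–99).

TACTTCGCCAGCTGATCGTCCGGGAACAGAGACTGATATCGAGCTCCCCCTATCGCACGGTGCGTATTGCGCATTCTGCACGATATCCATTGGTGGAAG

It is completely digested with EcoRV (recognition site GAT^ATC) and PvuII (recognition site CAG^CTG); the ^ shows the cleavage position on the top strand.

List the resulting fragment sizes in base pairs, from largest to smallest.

47, 26, 15, 11 bp

EcoRV sites (GATATC) start at positions 35, 82.
EcoRV cuts after base 3 of each site, so after positions 37, 84.
The PvuII site (CAGCTG) starts at position 9.
PvuII cuts after base 3 of each site, so after position 11.
Combined cut positions: 11, 37, 84.
Linear molecule, 3 cuts → 4 fragments:
  1–11 → 11 bp
  12–37 → 26 bp
  38–84 → 47 bp
  85–99 → 15 bp
Sorted largest to smallest: 47, 26, 15, 11 bp.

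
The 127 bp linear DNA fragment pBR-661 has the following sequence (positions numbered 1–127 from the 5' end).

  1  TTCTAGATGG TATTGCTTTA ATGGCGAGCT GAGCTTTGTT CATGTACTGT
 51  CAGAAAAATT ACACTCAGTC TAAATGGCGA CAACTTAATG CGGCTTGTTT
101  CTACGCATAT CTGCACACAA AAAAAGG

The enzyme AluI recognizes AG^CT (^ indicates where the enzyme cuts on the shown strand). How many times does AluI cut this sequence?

2

AGCT occurs starting at positions 27, 32.
AluI cuts at 2 sites.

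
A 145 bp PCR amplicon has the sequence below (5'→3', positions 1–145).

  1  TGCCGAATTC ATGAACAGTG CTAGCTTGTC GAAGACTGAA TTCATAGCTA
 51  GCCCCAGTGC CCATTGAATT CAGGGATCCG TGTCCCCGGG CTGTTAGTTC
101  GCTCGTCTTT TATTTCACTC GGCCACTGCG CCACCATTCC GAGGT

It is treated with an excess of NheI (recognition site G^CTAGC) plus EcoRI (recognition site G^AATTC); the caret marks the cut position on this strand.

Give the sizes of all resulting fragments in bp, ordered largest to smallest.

79, 19, 18, 15, 9, 5 bp

NheI sites (GCTAGC) start at positions 20, 47.
NheI cuts after the first base of each site, so after positions 20, 47.
EcoRI sites (GAATTC) start at positions 5, 38, 66.
EcoRI cuts after the first base of each site, so after positions 5, 38, 66.
Combined cut positions: 5, 20, 38, 47, 66.
Linear molecule, 5 cuts → 6 fragments:
  1–5 → 5 bp
  6–20 → 15 bp
  21–38 → 18 bp
  39–47 → 9 bp
  48–66 → 19 bp
  67–145 → 79 bp
Sorted largest to smallest: 79, 19, 18, 15, 9, 5 bp.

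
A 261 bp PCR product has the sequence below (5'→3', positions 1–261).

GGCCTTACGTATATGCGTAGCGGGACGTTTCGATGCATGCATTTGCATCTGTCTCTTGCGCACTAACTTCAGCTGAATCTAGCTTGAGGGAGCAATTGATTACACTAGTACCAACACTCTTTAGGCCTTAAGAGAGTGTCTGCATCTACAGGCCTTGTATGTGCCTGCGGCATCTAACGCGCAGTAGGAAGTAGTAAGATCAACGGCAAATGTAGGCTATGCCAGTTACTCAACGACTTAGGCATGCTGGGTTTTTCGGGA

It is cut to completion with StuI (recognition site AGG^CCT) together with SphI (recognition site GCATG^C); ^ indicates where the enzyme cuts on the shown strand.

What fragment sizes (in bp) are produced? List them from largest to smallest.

StuI sites (AGGCCT) start at positions 123, 150.
StuI cuts after base 3 of each site, so after positions 125, 152.
SphI sites (GCATGC) start at positions 35, 242.
SphI cuts after base 5 of each site (before the last base), so after positions 39, 246.
Combined cut positions: 39, 125, 152, 246.
Linear molecule, 4 cuts → 5 fragments:
  1–39 → 39 bp
  40–125 → 86 bp
  126–152 → 27 bp
  153–246 → 94 bp
  247–261 → 15 bp
Sorted largest to smallest: 94, 86, 39, 27, 15 bp.

94, 86, 39, 27, 15 bp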